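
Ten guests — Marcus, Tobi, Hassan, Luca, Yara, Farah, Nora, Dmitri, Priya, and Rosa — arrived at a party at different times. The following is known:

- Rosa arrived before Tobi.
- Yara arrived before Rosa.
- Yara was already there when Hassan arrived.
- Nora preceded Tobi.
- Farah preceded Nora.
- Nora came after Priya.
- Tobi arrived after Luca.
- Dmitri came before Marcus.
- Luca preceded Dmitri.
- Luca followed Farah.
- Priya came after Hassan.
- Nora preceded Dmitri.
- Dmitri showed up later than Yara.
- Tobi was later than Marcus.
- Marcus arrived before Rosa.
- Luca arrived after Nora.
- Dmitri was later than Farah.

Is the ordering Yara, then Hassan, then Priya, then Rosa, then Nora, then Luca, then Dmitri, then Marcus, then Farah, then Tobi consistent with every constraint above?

no

The constraints require Farah before Dmitri, but in the proposed sequence Dmitri appears ahead of Farah. That one violation is enough.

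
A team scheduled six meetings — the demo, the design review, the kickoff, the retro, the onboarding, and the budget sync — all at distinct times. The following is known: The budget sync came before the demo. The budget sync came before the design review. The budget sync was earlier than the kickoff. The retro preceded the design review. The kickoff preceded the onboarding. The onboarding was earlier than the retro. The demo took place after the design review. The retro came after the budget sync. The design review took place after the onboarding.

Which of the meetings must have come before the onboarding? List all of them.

Directly stated before the onboarding: the kickoff.
The budget sync reaches the onboarding via the budget sync → the kickoff → the onboarding.
No chain forces the design review (or any of the others) ahead of the onboarding.

the budget sync, the kickoff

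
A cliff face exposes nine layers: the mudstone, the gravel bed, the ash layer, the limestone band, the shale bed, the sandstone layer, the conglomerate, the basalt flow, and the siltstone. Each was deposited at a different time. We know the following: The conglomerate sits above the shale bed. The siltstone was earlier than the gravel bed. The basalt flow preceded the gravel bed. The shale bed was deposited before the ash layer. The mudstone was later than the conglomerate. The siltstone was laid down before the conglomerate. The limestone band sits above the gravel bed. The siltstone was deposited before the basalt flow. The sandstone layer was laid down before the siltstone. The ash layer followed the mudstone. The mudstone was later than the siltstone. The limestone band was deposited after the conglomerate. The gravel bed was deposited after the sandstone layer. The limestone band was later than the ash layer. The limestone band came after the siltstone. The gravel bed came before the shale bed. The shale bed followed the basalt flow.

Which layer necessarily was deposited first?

the sandstone layer

The sandstone layer has a chain of constraints placing it before every other layer, so the sandstone layer must be first.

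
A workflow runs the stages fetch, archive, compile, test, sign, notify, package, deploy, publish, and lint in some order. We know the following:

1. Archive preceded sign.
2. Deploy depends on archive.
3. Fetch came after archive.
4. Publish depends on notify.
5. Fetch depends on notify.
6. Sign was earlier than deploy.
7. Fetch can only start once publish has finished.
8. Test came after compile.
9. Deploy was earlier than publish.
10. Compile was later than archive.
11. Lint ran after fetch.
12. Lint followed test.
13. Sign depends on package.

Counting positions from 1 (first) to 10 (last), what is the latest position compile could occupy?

Compile must come before lint and test — 2 stages forced after it.
Everything else can be placed before compile in some valid order, so compile can sit as late as position 10 − 2 = 8.

8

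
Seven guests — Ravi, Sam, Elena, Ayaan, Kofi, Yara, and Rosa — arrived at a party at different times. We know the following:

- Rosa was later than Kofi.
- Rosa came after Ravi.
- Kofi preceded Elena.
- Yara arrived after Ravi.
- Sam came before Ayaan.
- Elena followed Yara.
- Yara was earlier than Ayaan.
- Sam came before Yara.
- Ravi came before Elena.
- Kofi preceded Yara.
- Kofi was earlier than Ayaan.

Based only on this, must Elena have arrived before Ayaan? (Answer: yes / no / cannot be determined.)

cannot be determined

No chain of stated constraints runs from Elena to Ayaan, and none runs from Ayaan to Elena either.
So the relative order of Elena and Ayaan is not fixed by the given facts.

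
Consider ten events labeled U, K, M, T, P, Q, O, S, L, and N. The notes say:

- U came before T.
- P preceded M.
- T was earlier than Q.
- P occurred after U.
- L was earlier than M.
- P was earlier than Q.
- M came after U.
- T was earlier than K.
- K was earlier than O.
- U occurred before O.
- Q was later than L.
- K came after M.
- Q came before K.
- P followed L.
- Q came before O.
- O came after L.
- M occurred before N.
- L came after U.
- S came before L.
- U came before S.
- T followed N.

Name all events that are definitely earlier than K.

Directly stated before K: M, Q, and T.
L reaches K via L → Q → K.
N reaches K via N → T → K.
P reaches K via P → M → K.
Likewise S and U each reach K by chaining the stated constraints.
No chain forces O ahead of K.

L, M, N, P, Q, S, T, U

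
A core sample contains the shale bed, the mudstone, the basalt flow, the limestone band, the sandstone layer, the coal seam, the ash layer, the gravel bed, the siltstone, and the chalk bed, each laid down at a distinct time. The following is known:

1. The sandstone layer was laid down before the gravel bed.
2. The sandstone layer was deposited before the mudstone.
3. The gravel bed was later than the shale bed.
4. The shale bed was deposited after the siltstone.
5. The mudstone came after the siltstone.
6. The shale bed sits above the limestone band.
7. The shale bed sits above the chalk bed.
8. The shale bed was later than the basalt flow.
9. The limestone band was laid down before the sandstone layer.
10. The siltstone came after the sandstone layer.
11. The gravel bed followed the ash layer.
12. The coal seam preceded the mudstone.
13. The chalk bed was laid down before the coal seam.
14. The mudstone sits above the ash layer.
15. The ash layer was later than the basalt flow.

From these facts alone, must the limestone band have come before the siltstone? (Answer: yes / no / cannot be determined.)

yes

Chain the constraints: the limestone band → the sandstone layer → the siltstone. Each link is directly stated, so the limestone band comes before the siltstone.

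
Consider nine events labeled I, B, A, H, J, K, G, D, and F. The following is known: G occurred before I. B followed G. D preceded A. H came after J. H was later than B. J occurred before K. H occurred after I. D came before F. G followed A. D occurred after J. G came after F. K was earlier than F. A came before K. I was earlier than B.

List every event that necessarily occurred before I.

Directly stated before I: G.
A reaches I via A → G → I.
D reaches I via D → A → G → I.
F reaches I via F → G → I.
Likewise J and K each reach I by chaining the stated constraints.
No chain forces H (or any of the others) ahead of I.

A, D, F, G, J, K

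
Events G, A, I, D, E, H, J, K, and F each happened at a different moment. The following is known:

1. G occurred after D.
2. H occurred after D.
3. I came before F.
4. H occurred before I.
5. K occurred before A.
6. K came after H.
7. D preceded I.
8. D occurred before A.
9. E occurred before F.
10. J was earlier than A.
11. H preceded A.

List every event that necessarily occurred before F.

D, E, H, I

Directly stated before F: E and I.
D reaches F via D → I → F.
H reaches F via H → I → F.
No chain forces A (or any of the others) ahead of F.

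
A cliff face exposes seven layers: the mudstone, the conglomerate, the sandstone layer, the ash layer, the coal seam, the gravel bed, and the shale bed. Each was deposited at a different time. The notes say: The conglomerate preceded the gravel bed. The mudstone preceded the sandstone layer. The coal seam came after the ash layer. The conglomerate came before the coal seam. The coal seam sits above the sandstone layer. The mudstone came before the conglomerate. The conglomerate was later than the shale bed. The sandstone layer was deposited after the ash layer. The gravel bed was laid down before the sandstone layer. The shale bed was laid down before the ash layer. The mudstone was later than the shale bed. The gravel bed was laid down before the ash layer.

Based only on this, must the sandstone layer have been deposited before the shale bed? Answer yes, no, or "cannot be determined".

Tracing the constraints gives the shale bed → the mudstone → the sandstone layer, so the shale bed must come before the sandstone layer.
That means the sandstone layer cannot be before the shale bed.

no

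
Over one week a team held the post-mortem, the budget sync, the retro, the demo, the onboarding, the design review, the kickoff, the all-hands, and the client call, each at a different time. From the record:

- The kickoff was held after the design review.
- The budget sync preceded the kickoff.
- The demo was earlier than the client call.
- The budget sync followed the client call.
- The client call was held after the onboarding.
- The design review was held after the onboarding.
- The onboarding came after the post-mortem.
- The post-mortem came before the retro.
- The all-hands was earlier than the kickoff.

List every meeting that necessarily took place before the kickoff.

the all-hands, the budget sync, the client call, the demo, the design review, the onboarding, the post-mortem

Directly stated before the kickoff: the all-hands, the budget sync, and the design review.
The client call reaches the kickoff via the client call → the budget sync → the kickoff.
The demo reaches the kickoff via the demo → the client call → the budget sync → the kickoff.
The onboarding reaches the kickoff via the onboarding → the design review → the kickoff.
Likewise the post-mortem reaches the kickoff by chaining the stated constraints.
No chain forces the retro ahead of the kickoff.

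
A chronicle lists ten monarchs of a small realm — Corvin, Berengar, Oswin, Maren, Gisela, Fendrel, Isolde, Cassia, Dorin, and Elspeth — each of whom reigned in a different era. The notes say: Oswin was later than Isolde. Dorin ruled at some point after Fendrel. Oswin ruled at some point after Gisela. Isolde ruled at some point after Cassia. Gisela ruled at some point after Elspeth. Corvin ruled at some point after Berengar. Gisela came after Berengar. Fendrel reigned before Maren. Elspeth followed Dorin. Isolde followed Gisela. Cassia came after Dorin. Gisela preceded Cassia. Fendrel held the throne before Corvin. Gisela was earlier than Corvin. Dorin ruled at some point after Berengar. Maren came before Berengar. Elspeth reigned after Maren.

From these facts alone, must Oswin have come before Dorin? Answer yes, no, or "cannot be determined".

Tracing the constraints gives Dorin → Elspeth → Gisela → Oswin, so Dorin must come before Oswin.
That means Oswin cannot be before Dorin.

no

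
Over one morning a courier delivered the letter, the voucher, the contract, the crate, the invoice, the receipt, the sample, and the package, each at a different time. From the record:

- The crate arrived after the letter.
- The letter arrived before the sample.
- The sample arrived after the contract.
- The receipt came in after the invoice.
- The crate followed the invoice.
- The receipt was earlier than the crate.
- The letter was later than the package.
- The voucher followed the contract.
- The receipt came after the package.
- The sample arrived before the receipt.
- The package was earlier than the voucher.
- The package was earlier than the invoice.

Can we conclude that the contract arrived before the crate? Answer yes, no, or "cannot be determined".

yes

Chain the constraints: the contract → the sample → the receipt → the crate. Each link is directly stated, so the contract comes before the crate.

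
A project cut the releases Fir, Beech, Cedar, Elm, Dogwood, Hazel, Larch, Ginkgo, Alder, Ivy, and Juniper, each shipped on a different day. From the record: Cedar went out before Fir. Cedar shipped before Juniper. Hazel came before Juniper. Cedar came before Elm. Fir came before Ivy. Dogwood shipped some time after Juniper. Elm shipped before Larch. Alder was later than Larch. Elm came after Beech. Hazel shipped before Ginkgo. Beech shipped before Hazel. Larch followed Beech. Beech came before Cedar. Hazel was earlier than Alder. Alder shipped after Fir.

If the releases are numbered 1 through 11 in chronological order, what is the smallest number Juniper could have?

Beech, Cedar, and Hazel must all come before Juniper — 3 forced predecessors.
Nothing else is forced ahead of Juniper, so its earliest slot is position 3 + 1 = 4.

4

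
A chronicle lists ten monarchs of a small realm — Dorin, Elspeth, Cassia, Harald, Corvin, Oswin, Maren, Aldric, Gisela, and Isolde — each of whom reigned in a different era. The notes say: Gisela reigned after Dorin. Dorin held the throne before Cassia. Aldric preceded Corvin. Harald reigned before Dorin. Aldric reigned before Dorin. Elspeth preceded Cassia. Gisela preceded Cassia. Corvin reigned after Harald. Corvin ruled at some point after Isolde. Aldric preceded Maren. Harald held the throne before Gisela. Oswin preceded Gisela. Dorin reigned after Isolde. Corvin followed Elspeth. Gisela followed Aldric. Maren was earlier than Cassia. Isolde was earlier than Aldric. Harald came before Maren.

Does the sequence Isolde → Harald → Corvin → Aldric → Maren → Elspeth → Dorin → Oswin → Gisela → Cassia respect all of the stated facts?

no

The constraints require Elspeth before Corvin, but in the proposed sequence Corvin appears ahead of Elspeth. That one violation is enough.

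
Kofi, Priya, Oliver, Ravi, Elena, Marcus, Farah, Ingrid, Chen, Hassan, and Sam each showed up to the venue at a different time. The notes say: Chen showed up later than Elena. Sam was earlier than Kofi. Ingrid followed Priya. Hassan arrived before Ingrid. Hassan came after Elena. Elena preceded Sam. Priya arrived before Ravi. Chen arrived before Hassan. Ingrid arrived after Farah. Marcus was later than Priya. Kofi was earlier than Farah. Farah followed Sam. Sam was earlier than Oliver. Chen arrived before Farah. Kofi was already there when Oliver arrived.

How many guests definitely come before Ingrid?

7

Directly stated before Ingrid: Farah, Hassan, and Priya.
Chen reaches Ingrid via Chen → Hassan → Ingrid.
Elena reaches Ingrid via Elena → Hassan → Ingrid.
Kofi reaches Ingrid via Kofi → Farah → Ingrid.
Likewise Sam reaches Ingrid by chaining the stated constraints.
No chain forces Oliver (or any of the others) ahead of Ingrid.
That's Chen, Elena, Farah, Hassan, Kofi, Priya, and Sam — 7 in all.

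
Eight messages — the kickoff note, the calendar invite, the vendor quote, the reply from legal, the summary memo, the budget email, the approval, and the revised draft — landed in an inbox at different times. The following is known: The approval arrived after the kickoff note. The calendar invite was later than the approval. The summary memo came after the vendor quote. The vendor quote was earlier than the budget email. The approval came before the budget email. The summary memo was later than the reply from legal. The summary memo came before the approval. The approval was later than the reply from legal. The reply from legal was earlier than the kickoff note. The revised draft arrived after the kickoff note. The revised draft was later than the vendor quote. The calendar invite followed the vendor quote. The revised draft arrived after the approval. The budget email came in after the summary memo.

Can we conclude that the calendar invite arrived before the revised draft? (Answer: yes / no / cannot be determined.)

cannot be determined

No chain of stated constraints runs from the calendar invite to the revised draft, and none runs from the revised draft to the calendar invite either.
So the relative order of the calendar invite and the revised draft is not fixed by the given facts.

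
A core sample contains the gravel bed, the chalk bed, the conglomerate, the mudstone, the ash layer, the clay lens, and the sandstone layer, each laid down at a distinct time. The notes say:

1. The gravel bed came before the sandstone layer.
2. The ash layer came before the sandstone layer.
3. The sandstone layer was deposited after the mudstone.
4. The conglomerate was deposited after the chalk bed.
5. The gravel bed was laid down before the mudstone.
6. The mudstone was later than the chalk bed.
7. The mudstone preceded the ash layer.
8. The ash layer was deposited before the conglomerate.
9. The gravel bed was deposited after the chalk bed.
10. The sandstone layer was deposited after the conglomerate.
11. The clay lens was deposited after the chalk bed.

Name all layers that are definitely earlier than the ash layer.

the chalk bed, the gravel bed, the mudstone

Directly stated before the ash layer: the mudstone.
The chalk bed reaches the ash layer via the chalk bed → the mudstone → the ash layer.
The gravel bed reaches the ash layer via the gravel bed → the mudstone → the ash layer.
No chain forces the clay lens (or any of the others) ahead of the ash layer.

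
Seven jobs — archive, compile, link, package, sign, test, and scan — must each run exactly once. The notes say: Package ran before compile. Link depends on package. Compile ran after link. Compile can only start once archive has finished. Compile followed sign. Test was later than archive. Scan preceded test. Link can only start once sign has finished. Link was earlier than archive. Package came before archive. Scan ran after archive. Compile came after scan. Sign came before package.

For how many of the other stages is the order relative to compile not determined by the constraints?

1

Forced before compile: archive, link, package, scan, and sign.
That leaves test with no forced order relative to compile — 1.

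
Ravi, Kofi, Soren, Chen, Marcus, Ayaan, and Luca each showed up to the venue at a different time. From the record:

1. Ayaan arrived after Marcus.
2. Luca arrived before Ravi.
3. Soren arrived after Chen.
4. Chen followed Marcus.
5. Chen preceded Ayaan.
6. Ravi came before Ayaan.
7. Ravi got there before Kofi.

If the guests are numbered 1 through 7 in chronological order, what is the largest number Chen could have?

Chen must come before Ayaan and Soren — 2 guests forced after them.
Everything else can be placed before Chen in some valid order, so Chen can sit as late as position 7 − 2 = 5.

5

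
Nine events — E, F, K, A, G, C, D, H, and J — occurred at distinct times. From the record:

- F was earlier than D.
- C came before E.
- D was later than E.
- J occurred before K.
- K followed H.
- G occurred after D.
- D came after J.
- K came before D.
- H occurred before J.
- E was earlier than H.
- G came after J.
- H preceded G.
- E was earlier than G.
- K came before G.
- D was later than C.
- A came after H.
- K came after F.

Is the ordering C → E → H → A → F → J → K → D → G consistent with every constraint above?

yes

Check each stated constraint against the proposed order — e.g. E is ahead of G; C is ahead of D. Every pair is in the required order; nothing is violated.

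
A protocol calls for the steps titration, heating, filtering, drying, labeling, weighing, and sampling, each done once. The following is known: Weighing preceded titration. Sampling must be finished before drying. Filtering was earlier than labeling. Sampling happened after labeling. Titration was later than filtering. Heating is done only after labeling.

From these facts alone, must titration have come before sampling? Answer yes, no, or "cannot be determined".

cannot be determined

No chain of stated constraints runs from titration to sampling, and none runs from sampling to titration either.
So the relative order of titration and sampling is not fixed by the given facts.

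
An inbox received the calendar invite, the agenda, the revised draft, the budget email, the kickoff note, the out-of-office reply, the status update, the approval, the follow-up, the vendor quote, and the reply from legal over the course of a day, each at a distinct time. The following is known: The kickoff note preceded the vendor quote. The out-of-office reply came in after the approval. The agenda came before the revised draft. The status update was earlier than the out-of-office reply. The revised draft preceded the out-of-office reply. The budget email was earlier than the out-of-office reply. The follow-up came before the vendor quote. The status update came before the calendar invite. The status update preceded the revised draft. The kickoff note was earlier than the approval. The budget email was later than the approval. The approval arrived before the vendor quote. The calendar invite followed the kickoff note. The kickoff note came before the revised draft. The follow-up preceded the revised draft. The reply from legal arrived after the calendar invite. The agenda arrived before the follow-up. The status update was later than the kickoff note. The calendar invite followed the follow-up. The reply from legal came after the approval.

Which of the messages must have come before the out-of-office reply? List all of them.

the agenda, the approval, the budget email, the follow-up, the kickoff note, the revised draft, the status update

Directly stated before the out-of-office reply: the approval, the budget email, the revised draft, and the status update.
The agenda reaches the out-of-office reply via the agenda → the revised draft → the out-of-office reply.
The follow-up reaches the out-of-office reply via the follow-up → the revised draft → the out-of-office reply.
The kickoff note reaches the out-of-office reply via the kickoff note → the status update → the out-of-office reply.
No chain forces the calendar invite (or any of the others) ahead of the out-of-office reply.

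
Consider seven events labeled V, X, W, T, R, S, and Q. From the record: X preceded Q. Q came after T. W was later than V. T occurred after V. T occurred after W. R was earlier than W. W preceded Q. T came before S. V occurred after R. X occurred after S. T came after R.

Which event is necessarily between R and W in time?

Tracing the constraints gives R → V → W, so V sits after R and before W.
No other event is forced both after R and before W.

V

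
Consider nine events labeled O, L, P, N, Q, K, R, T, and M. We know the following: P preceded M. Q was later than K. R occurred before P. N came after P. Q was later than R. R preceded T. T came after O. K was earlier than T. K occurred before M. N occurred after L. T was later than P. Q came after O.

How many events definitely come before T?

4

Directly stated before T: K, O, P, and R.
No chain forces M (or any of the others) ahead of T.
That's K, O, P, and R — 4 in all.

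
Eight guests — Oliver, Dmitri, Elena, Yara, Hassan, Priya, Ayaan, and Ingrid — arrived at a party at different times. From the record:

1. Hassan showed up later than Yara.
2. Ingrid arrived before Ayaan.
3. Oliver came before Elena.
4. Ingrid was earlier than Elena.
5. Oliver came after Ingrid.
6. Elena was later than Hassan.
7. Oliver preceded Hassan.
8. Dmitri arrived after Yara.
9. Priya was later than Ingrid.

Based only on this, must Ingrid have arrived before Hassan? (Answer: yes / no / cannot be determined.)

Chain the constraints: Ingrid → Oliver → Hassan. Each link is directly stated, so Ingrid comes before Hassan.

yes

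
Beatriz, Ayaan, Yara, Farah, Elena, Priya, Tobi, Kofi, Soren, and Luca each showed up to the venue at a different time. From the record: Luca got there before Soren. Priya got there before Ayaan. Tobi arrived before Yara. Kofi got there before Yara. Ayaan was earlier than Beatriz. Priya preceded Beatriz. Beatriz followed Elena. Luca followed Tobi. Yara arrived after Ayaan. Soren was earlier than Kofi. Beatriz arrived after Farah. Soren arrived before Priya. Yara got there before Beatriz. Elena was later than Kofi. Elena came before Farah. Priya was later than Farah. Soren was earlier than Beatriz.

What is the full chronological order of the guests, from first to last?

The constraints fix every adjacent pair, so only one ordering works:
Tobi → Luca → Soren → Kofi → Elena → Farah → Priya → Ayaan → Yara → Beatriz.

Tobi, Luca, Soren, Kofi, Elena, Farah, Priya, Ayaan, Yara, Beatriz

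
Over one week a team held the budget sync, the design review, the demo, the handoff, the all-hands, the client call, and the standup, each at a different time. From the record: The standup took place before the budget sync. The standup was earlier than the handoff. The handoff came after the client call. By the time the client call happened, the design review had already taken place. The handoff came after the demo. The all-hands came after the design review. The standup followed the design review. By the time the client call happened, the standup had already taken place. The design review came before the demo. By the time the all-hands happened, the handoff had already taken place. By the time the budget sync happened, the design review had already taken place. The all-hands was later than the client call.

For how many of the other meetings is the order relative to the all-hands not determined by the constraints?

1

Forced before the all-hands: the client call, the demo, the design review, the handoff, and the standup.
That leaves the budget sync with no forced order relative to the all-hands — 1.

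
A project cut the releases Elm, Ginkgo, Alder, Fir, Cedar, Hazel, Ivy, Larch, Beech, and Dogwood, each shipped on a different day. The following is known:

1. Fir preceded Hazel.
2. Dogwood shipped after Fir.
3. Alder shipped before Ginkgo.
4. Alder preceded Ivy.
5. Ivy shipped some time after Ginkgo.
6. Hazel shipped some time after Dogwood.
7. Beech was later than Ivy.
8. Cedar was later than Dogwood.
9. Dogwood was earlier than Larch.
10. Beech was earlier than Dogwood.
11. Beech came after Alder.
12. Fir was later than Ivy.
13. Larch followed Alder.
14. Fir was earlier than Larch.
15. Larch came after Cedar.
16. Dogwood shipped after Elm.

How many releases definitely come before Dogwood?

Directly stated before Dogwood: Beech, Elm, and Fir.
Alder reaches Dogwood via Alder → Beech → Dogwood.
Ginkgo reaches Dogwood via Ginkgo → Ivy → Beech → Dogwood.
Ivy reaches Dogwood via Ivy → Beech → Dogwood.
No chain forces Hazel (or any of the others) ahead of Dogwood.
That's Alder, Beech, Elm, Fir, Ginkgo, and Ivy — 6 in all.

6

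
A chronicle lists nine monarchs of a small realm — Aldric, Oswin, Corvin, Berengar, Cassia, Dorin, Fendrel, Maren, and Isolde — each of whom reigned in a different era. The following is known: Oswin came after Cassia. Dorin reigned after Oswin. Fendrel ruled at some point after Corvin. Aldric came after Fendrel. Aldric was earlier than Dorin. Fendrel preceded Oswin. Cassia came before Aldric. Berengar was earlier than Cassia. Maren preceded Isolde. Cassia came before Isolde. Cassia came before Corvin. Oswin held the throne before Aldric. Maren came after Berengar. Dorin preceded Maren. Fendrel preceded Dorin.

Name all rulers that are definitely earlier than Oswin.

Berengar, Cassia, Corvin, Fendrel

Directly stated before Oswin: Cassia and Fendrel.
Berengar reaches Oswin via Berengar → Cassia → Oswin.
Corvin reaches Oswin via Corvin → Fendrel → Oswin.
No chain forces Aldric (or any of the others) ahead of Oswin.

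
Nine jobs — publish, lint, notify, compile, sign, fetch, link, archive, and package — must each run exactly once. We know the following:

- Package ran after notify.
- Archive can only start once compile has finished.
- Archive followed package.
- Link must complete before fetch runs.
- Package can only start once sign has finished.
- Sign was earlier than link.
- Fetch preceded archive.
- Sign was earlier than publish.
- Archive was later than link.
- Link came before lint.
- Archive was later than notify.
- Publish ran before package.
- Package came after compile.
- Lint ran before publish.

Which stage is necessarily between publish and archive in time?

Tracing the constraints gives publish → package → archive, so package sits after publish and before archive.
No other stage is forced both after publish and before archive.

package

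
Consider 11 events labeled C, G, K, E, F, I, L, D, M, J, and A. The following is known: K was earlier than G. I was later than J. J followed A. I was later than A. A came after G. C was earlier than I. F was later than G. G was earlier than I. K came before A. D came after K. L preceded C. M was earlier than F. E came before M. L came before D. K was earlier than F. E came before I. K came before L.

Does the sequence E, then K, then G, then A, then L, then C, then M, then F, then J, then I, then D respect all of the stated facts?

yes

Check each stated constraint against the proposed order — e.g. K is ahead of D; E is ahead of I. Every pair is in the required order; nothing is violated.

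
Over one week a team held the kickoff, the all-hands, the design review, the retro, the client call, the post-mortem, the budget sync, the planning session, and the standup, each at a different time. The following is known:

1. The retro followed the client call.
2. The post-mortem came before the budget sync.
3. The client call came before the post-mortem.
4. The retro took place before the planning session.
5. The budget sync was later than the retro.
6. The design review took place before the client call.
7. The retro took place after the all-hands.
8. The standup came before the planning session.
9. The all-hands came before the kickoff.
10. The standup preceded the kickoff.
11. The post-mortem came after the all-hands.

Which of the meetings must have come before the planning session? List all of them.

the all-hands, the client call, the design review, the retro, the standup

Directly stated before the planning session: the retro and the standup.
The all-hands reaches the planning session via the all-hands → the retro → the planning session.
The client call reaches the planning session via the client call → the retro → the planning session.
The design review reaches the planning session via the design review → the client call → the retro → the planning session.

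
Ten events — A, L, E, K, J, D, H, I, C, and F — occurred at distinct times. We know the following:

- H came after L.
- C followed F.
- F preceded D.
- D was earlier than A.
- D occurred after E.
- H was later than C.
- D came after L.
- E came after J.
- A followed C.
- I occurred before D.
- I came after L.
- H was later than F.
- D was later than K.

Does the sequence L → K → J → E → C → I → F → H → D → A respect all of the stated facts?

The constraints require F before C, but in the proposed sequence C appears ahead of F. That one violation is enough.

no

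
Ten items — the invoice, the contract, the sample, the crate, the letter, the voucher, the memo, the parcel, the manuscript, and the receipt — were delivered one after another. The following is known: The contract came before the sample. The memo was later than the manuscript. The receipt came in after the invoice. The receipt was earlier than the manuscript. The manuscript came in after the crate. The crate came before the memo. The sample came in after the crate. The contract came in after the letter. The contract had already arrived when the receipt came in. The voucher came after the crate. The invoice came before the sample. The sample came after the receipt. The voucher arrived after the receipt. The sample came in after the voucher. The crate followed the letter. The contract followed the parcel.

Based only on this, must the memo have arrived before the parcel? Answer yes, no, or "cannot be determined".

no

Tracing the constraints gives the parcel → the contract → the receipt → the manuscript → the memo, so the parcel must come before the memo.
That means the memo cannot be before the parcel.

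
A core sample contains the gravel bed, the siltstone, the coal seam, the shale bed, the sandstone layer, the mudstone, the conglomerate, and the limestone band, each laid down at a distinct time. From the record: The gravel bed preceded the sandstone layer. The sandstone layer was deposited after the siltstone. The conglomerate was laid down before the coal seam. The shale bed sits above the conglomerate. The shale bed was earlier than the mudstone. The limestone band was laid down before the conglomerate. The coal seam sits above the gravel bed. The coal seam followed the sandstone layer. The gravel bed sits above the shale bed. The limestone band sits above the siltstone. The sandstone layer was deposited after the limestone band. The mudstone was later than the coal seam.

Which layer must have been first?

The siltstone has a chain of constraints placing it before every other layer, so the siltstone must be first.

the siltstone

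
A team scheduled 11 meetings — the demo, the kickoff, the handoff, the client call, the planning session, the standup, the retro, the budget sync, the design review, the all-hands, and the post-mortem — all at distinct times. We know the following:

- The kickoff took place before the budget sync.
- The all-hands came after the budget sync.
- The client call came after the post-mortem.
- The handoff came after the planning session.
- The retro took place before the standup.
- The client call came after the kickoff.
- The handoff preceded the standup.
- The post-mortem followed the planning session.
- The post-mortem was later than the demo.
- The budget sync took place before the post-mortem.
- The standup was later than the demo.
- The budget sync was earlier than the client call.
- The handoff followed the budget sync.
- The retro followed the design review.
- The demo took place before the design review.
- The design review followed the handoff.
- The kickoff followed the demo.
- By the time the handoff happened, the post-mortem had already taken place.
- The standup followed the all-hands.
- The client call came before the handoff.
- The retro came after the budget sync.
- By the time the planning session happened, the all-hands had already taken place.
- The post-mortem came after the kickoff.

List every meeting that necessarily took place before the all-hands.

Directly stated before the all-hands: the budget sync.
The demo reaches the all-hands via the demo → the kickoff → the budget sync → the all-hands.
The kickoff reaches the all-hands via the kickoff → the budget sync → the all-hands.
No chain forces the planning session (or any of the others) ahead of the all-hands.

the budget sync, the demo, the kickoff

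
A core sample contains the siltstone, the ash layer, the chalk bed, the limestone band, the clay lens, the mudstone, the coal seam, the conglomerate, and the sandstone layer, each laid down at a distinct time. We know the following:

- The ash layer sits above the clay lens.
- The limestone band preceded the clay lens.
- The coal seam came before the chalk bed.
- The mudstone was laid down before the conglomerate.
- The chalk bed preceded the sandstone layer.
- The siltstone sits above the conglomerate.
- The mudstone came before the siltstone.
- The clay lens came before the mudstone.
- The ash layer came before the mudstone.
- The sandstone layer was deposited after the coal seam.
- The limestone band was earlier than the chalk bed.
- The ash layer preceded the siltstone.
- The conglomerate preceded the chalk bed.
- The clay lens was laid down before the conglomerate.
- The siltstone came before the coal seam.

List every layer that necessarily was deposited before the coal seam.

the ash layer, the clay lens, the conglomerate, the limestone band, the mudstone, the siltstone

Directly stated before the coal seam: the siltstone.
The ash layer reaches the coal seam via the ash layer → the siltstone → the coal seam.
The clay lens reaches the coal seam via the clay lens → the conglomerate → the siltstone → the coal seam.
The conglomerate reaches the coal seam via the conglomerate → the siltstone → the coal seam.
Likewise the limestone band and the mudstone each reach the coal seam by chaining the stated constraints.
No chain forces the sandstone layer (or any of the others) ahead of the coal seam.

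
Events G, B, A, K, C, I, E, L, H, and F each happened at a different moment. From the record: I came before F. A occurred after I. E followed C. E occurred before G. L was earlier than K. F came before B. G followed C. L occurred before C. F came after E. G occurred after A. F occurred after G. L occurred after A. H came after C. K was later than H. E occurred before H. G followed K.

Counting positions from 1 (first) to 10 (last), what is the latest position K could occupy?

K must come before B, F, and G — 3 events forced after it.
Everything else can be placed before K in some valid order, so K can sit as late as position 10 − 3 = 7.

7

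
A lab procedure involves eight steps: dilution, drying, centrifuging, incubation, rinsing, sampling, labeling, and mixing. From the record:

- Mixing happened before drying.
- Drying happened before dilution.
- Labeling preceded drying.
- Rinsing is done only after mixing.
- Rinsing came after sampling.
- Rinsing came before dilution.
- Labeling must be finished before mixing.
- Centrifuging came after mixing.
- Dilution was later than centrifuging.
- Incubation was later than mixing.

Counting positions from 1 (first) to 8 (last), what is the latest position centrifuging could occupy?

Centrifuging must come before dilution — 1 step forced after it.
Everything else can be placed before centrifuging in some valid order, so centrifuging can sit as late as position 8 − 1 = 7.

7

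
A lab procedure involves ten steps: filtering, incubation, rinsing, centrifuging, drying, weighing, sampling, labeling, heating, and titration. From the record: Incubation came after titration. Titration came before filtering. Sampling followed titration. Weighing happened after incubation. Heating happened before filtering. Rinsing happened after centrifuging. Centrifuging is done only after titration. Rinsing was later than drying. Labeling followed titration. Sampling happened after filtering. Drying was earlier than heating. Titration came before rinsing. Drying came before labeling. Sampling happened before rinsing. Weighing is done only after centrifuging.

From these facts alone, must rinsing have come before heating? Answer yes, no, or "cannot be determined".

no

Tracing the constraints gives heating → filtering → sampling → rinsing, so heating must come before rinsing.
That means rinsing cannot be before heating.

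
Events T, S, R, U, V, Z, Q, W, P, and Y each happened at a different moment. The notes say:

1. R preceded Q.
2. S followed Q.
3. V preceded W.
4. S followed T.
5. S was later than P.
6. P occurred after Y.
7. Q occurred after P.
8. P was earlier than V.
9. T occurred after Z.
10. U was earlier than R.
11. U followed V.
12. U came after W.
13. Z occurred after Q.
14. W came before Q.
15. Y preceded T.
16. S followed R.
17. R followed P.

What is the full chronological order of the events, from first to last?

Y, P, V, W, U, R, Q, Z, T, S

The constraints fix every adjacent pair, so only one ordering works:
Y → P → V → W → U → R → Q → Z → T → S.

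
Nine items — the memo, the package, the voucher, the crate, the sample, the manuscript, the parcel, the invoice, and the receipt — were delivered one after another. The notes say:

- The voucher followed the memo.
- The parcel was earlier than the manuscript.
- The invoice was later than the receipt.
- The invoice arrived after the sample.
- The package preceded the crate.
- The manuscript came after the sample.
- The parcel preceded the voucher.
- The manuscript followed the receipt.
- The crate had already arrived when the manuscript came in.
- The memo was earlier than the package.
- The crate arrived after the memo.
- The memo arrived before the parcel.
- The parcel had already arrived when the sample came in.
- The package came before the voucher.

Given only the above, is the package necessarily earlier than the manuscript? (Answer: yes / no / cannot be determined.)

Chain the constraints: the package → the crate → the manuscript. Each link is directly stated, so the package comes before the manuscript.

yes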